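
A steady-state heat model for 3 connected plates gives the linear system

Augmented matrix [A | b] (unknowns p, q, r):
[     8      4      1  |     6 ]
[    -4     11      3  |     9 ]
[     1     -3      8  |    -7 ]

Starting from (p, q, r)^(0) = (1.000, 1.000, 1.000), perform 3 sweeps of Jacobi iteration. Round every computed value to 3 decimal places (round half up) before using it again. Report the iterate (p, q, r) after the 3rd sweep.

(0.302, 1.104, -0.534)

Iteration 1:
  p = (6 - (4)·1.000 - (1)·1.000) / (8) = 0.125
  q = (9 - (-4)·1.000 - (3)·1.000) / (11) = 0.909
  r = (-7 - (1)·1.000 - (-3)·1.000) / (8) = -0.625
Iteration 2:
  p = (6 - (4)·0.909 - (1)·-0.625) / (8) = 0.374
  q = (9 - (-4)·0.125 - (3)·-0.625) / (11) = 1.034
  r = (-7 - (1)·0.125 - (-3)·0.909) / (8) = -0.550
Iteration 3:
  p = (6 - (4)·1.034 - (1)·-0.550) / (8) = 0.302
  q = (9 - (-4)·0.374 - (3)·-0.550) / (11) = 1.104
  r = (-7 - (1)·0.374 - (-3)·1.034) / (8) = -0.534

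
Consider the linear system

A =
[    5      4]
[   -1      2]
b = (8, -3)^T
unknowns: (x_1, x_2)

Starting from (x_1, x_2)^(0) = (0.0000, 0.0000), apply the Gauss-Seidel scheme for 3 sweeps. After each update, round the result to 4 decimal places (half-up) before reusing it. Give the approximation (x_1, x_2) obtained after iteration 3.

Iteration 1:
  x_1 = (8 - (4)·0.0000) / (5) = 1.6000
  x_2 = (-3 - (-1)·1.6000) / (2) = -0.7000
Iteration 2:
  x_1 = (8 - (4)·-0.7000) / (5) = 2.1600
  x_2 = (-3 - (-1)·2.1600) / (2) = -0.4200
Iteration 3:
  x_1 = (8 - (4)·-0.4200) / (5) = 1.9360
  x_2 = (-3 - (-1)·1.9360) / (2) = -0.5320

(1.9360, -0.5320)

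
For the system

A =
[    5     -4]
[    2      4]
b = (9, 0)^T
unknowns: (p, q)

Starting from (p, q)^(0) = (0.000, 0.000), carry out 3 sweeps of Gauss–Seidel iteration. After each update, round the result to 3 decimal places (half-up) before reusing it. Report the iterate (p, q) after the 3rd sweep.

(1.368, -0.684)

Iteration 1:
  p = (9 - (-4)·0.000) / (5) = 1.800
  q = (0 - (2)·1.800) / (4) = -0.900
Iteration 2:
  p = (9 - (-4)·-0.900) / (5) = 1.080
  q = (0 - (2)·1.080) / (4) = -0.540
Iteration 3:
  p = (9 - (-4)·-0.540) / (5) = 1.368
  q = (0 - (2)·1.368) / (4) = -0.684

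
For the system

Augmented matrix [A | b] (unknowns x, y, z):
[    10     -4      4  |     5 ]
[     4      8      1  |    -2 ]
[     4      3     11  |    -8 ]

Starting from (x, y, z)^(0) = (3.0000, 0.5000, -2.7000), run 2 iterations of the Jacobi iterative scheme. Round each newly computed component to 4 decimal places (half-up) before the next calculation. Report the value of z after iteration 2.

Iteration 1:
  x = (5 - (-4)·0.5000 - (4)·-2.7000) / (10) = 1.7800
  y = (-2 - (4)·3.0000 - (1)·-2.7000) / (8) = -1.4125
  z = (-8 - (4)·3.0000 - (3)·0.5000) / (11) = -1.9545
Iteration 2:
  x = (5 - (-4)·-1.4125 - (4)·-1.9545) / (10) = 0.7168
  y = (-2 - (4)·1.7800 - (1)·-1.9545) / (8) = -0.8957
  z = (-8 - (4)·1.7800 - (3)·-1.4125) / (11) = -0.9893

-0.9893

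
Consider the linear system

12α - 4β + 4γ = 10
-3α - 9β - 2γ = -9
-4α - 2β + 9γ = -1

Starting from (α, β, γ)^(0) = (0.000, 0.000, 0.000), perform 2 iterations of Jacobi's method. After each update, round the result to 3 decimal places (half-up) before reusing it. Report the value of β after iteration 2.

0.747

Iteration 1:
  α = (10 - (-4)·0.000 - (4)·0.000) / (12) = 0.833
  β = (-9 - (-3)·0.000 - (-2)·0.000) / (-9) = 1.000
  γ = (-1 - (-4)·0.000 - (-2)·0.000) / (9) = -0.111
Iteration 2:
  α = (10 - (-4)·1.000 - (4)·-0.111) / (12) = 1.204
  β = (-9 - (-3)·0.833 - (-2)·-0.111) / (-9) = 0.747
  γ = (-1 - (-4)·0.833 - (-2)·1.000) / (9) = 0.481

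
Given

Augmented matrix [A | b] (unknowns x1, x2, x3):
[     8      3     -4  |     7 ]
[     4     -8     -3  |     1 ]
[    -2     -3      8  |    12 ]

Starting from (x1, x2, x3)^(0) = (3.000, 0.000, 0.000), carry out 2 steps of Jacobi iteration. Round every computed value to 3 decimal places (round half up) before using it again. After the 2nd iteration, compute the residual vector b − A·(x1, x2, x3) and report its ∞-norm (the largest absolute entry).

5.657

Iteration 1:
  x1 = (7 - (3)·0.000 - (-4)·0.000) / (8) = 0.875
  x2 = (1 - (4)·3.000 - (-3)·0.000) / (-8) = 1.375
  x3 = (12 - (-2)·3.000 - (-3)·0.000) / (8) = 2.250
Iteration 2:
  x1 = (7 - (3)·1.375 - (-4)·2.250) / (8) = 1.484
  x2 = (1 - (4)·0.875 - (-3)·2.250) / (-8) = -0.531
  x3 = (12 - (-2)·0.875 - (-3)·1.375) / (8) = 2.234
Residual b − A·x = (5.657, -2.482, -4.497); ∞-norm = 5.657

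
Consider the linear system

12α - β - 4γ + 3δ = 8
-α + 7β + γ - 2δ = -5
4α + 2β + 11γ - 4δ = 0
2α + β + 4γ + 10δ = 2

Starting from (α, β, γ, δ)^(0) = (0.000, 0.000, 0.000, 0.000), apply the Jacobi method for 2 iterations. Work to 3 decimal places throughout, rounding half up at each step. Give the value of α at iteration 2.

Iteration 1:
  α = (8 - (-1)·0.000 - (-4)·0.000 - (3)·0.000) / (12) = 0.667
  β = (-5 - (-1)·0.000 - (1)·0.000 - (-2)·0.000) / (7) = -0.714
  γ = (0 - (4)·0.000 - (2)·0.000 - (-4)·0.000) / (11) = 0.000
  δ = (2 - (2)·0.000 - (1)·0.000 - (4)·0.000) / (10) = 0.200
Iteration 2:
  α = (8 - (-1)·-0.714 - (-4)·0.000 - (3)·0.200) / (12) = 0.557
  β = (-5 - (-1)·0.667 - (1)·0.000 - (-2)·0.200) / (7) = -0.562
  γ = (0 - (4)·0.667 - (2)·-0.714 - (-4)·0.200) / (11) = -0.040
  δ = (2 - (2)·0.667 - (1)·-0.714 - (4)·0.000) / (10) = 0.138

0.557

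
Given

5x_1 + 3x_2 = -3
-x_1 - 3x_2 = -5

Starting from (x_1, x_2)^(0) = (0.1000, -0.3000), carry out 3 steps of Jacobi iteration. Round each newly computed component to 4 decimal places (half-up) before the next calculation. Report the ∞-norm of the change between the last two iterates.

0.3866

Iteration 1:
  x_1 = (-3 - (3)·-0.3000) / (5) = -0.4200
  x_2 = (-5 - (-1)·0.1000) / (-3) = 1.6333
Iteration 2:
  x_1 = (-3 - (3)·1.6333) / (5) = -1.5800
  x_2 = (-5 - (-1)·-0.4200) / (-3) = 1.8067
Iteration 3:
  x_1 = (-3 - (3)·1.8067) / (5) = -1.6840
  x_2 = (-5 - (-1)·-1.5800) / (-3) = 2.1933
Change: (-0.1040, 0.3866) → max |·| = 0.3866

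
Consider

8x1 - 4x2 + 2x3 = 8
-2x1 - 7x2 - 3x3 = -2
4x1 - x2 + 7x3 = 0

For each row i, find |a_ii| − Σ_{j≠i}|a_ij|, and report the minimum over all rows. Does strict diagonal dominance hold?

2

row 1: |8| − (4+2) = 2
row 2: |-7| − (2+3) = 2
row 3: |7| − (4+1) = 2
minimum over rows = 2 → strictly diagonally dominant (convergence guaranteed)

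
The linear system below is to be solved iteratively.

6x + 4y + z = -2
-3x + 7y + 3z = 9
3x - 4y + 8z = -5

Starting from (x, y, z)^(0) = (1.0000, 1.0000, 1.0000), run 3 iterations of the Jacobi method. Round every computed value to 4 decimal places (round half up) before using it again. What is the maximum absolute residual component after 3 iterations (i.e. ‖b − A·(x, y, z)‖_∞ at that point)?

Iteration 1:
  x = (-2 - (4)·1.0000 - (1)·1.0000) / (6) = -1.1667
  y = (9 - (-3)·1.0000 - (3)·1.0000) / (7) = 1.2857
  z = (-5 - (3)·1.0000 - (-4)·1.0000) / (8) = -0.5000
Iteration 2:
  x = (-2 - (4)·1.2857 - (1)·-0.5000) / (6) = -1.1071
  y = (9 - (-3)·-1.1667 - (3)·-0.5000) / (7) = 1.0000
  z = (-5 - (3)·-1.1667 - (-4)·1.2857) / (8) = 0.4554
Iteration 3:
  x = (-2 - (4)·1.0000 - (1)·0.4554) / (6) = -1.0759
  y = (9 - (-3)·-1.1071 - (3)·0.4554) / (7) = 0.6161
  z = (-5 - (3)·-1.1071 - (-4)·1.0000) / (8) = 0.2902
Residual b − A·x = (1.7008, 0.5890, -1.6295); ∞-norm = 1.7008

1.7008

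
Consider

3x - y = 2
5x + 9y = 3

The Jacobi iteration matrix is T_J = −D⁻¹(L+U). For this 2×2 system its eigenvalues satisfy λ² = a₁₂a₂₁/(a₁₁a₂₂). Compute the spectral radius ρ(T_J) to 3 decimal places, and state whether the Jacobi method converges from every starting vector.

0.430

a₁₂a₂₁/(a₁₁a₂₂) = (-1)·(5) / ((3)·(9)) = -0.185185
ρ = √|-0.185185| = √0.185185 = 0.430
ρ < 1, so Jacobi converges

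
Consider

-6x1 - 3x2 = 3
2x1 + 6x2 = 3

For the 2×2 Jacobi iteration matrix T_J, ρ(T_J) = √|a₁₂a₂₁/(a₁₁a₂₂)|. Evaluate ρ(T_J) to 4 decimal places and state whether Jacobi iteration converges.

0.4082

a₁₂a₂₁/(a₁₁a₂₂) = (-3)·(2) / ((-6)·(6)) = 0.166667
ρ = √|0.166667| = √0.166667 = 0.4082
ρ < 1, so Jacobi converges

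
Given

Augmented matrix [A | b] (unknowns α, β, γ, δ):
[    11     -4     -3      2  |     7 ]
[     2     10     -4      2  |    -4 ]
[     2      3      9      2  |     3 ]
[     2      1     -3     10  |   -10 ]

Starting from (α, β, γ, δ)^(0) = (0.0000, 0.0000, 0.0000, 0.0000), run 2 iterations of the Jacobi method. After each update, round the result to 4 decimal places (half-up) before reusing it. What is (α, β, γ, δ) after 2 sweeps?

Iteration 1:
  α = (7 - (-4)·0.0000 - (-3)·0.0000 - (2)·0.0000) / (11) = 0.6364
  β = (-4 - (2)·0.0000 - (-4)·0.0000 - (2)·0.0000) / (10) = -0.4000
  γ = (3 - (2)·0.0000 - (3)·0.0000 - (2)·0.0000) / (9) = 0.3333
  δ = (-10 - (2)·0.0000 - (1)·0.0000 - (-3)·0.0000) / (10) = -1.0000
Iteration 2:
  α = (7 - (-4)·-0.4000 - (-3)·0.3333 - (2)·-1.0000) / (11) = 0.7636
  β = (-4 - (2)·0.6364 - (-4)·0.3333 - (2)·-1.0000) / (10) = -0.1940
  γ = (3 - (2)·0.6364 - (3)·-0.4000 - (2)·-1.0000) / (9) = 0.5475
  δ = (-10 - (2)·0.6364 - (1)·-0.4000 - (-3)·0.3333) / (10) = -0.9873

(0.7636, -0.1940, 0.5475, -0.9873)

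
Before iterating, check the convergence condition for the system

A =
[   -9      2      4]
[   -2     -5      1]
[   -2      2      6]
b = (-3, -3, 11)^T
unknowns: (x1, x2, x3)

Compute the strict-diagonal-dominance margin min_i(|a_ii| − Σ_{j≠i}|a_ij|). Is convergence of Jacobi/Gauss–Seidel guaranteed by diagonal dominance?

row 1: |-9| − (2+4) = 3
row 2: |-5| − (2+1) = 2
row 3: |6| − (2+2) = 2
minimum over rows = 2 → strictly diagonally dominant (convergence guaranteed)

2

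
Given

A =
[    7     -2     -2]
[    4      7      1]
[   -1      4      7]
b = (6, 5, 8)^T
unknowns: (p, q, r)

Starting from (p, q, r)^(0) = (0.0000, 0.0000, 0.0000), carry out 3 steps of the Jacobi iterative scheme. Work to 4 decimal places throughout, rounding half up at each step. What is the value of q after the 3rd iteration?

Iteration 1:
  p = (6 - (-2)·0.0000 - (-2)·0.0000) / (7) = 0.8571
  q = (5 - (4)·0.0000 - (1)·0.0000) / (7) = 0.7143
  r = (8 - (-1)·0.0000 - (4)·0.0000) / (7) = 1.1429
Iteration 2:
  p = (6 - (-2)·0.7143 - (-2)·1.1429) / (7) = 1.3878
  q = (5 - (4)·0.8571 - (1)·1.1429) / (7) = 0.0612
  r = (8 - (-1)·0.8571 - (4)·0.7143) / (7) = 0.8571
Iteration 3:
  p = (6 - (-2)·0.0612 - (-2)·0.8571) / (7) = 1.1195
  q = (5 - (4)·1.3878 - (1)·0.8571) / (7) = -0.2012
  r = (8 - (-1)·1.3878 - (4)·0.0612) / (7) = 1.3061

-0.2012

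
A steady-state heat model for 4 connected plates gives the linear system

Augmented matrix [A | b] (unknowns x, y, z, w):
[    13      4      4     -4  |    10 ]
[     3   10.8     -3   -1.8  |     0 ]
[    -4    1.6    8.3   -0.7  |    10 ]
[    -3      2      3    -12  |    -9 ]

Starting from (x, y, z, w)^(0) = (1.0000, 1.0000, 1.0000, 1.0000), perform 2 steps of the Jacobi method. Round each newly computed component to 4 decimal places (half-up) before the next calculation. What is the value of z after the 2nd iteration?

Iteration 1:
  x = (10 - (4)·1.0000 - (4)·1.0000 - (-4)·1.0000) / (13) = 0.4615
  y = (0 - (3)·1.0000 - (-3)·1.0000 - (-1.8)·1.0000) / (10.8) = 0.1667
  z = (10 - (-4)·1.0000 - (1.6)·1.0000 - (-0.7)·1.0000) / (8.3) = 1.5783
  w = (-9 - (-3)·1.0000 - (2)·1.0000 - (3)·1.0000) / (-12) = 0.9167
Iteration 2:
  x = (10 - (4)·0.1667 - (4)·1.5783 - (-4)·0.9167) / (13) = 0.5144
  y = (0 - (3)·0.4615 - (-3)·1.5783 - (-1.8)·0.9167) / (10.8) = 0.4630
  z = (10 - (-4)·0.4615 - (1.6)·0.1667 - (-0.7)·0.9167) / (8.3) = 1.4724
  w = (-9 - (-3)·0.4615 - (2)·0.1667 - (3)·1.5783) / (-12) = 1.0570

1.4724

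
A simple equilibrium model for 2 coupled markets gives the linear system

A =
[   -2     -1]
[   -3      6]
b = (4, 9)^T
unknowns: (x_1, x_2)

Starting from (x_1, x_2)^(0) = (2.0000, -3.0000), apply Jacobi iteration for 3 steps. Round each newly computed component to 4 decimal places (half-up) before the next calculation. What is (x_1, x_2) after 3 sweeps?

Iteration 1:
  x_1 = (4 - (-1)·-3.0000) / (-2) = -0.5000
  x_2 = (9 - (-3)·2.0000) / (6) = 2.5000
Iteration 2:
  x_1 = (4 - (-1)·2.5000) / (-2) = -3.2500
  x_2 = (9 - (-3)·-0.5000) / (6) = 1.2500
Iteration 3:
  x_1 = (4 - (-1)·1.2500) / (-2) = -2.6250
  x_2 = (9 - (-3)·-3.2500) / (6) = -0.1250

(-2.6250, -0.1250)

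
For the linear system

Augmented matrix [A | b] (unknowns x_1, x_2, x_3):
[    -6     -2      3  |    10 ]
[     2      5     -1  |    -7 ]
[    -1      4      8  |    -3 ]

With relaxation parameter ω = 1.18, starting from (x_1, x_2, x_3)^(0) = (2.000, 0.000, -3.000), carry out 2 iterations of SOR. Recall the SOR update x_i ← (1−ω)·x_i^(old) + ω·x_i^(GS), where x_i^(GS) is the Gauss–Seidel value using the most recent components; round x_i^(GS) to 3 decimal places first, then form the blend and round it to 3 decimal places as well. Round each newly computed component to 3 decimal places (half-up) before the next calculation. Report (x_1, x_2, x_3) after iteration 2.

Iteration 1:
  x_1: GS value = (10 - (-2)·0.000 - (3)·-3.000) / (-6) = -3.167;  x_1 ← (1−ω)·2.000 + ω·-3.167 = -4.097
  x_2: GS value = (-7 - (2)·-4.097 - (-1)·-3.000) / (5) = -0.361;  x_2 ← (1−ω)·0.000 + ω·-0.361 = -0.426
  x_3: GS value = (-3 - (-1)·-4.097 - (4)·-0.426) / (8) = -0.674;  x_3 ← (1−ω)·-3.000 + ω·-0.674 = -0.255
Iteration 2:
  x_1: GS value = (10 - (-2)·-0.426 - (3)·-0.255) / (-6) = -1.652;  x_1 ← (1−ω)·-4.097 + ω·-1.652 = -1.212
  x_2: GS value = (-7 - (2)·-1.212 - (-1)·-0.255) / (5) = -0.966;  x_2 ← (1−ω)·-0.426 + ω·-0.966 = -1.063
  x_3: GS value = (-3 - (-1)·-1.212 - (4)·-1.063) / (8) = 0.005;  x_3 ← (1−ω)·-0.255 + ω·0.005 = 0.052

(-1.212, -1.063, 0.052)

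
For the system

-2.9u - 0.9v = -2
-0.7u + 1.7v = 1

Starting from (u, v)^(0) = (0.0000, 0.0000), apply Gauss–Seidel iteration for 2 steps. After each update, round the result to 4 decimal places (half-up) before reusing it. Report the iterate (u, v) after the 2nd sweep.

Iteration 1:
  u = (-2 - (-0.9)·0.0000) / (-2.9) = 0.6897
  v = (1 - (-0.7)·0.6897) / (1.7) = 0.8722
Iteration 2:
  u = (-2 - (-0.9)·0.8722) / (-2.9) = 0.4190
  v = (1 - (-0.7)·0.4190) / (1.7) = 0.7608

(0.4190, 0.7608)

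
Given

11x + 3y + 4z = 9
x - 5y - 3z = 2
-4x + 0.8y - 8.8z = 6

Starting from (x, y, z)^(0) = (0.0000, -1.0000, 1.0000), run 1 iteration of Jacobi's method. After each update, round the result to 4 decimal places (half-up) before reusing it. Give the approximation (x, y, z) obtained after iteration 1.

(0.7273, -1.0000, -0.7727)

Iteration 1:
  x = (9 - (3)·-1.0000 - (4)·1.0000) / (11) = 0.7273
  y = (2 - (1)·0.0000 - (-3)·1.0000) / (-5) = -1.0000
  z = (6 - (-4)·0.0000 - (0.8)·-1.0000) / (-8.8) = -0.7727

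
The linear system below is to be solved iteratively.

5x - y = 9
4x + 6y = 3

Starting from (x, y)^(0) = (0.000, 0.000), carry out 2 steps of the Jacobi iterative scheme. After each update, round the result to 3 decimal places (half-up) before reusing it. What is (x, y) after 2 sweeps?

Iteration 1:
  x = (9 - (-1)·0.000) / (5) = 1.800
  y = (3 - (4)·0.000) / (6) = 0.500
Iteration 2:
  x = (9 - (-1)·0.500) / (5) = 1.900
  y = (3 - (4)·1.800) / (6) = -0.700

(1.900, -0.700)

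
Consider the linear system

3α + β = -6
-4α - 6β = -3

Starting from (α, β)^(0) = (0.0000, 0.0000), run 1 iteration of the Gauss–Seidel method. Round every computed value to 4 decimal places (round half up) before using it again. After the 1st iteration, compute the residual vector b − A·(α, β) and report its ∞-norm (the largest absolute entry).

1.8333

Iteration 1:
  α = (-6 - (1)·0.0000) / (3) = -2.0000
  β = (-3 - (-4)·-2.0000) / (-6) = 1.8333
Residual b − A·x = (-1.8333, -0.0002); ∞-norm = 1.8333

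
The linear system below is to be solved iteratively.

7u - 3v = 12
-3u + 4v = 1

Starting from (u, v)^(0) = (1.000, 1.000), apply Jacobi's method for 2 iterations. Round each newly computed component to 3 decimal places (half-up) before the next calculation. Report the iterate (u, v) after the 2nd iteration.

Iteration 1:
  u = (12 - (-3)·1.000) / (7) = 2.143
  v = (1 - (-3)·1.000) / (4) = 1.000
Iteration 2:
  u = (12 - (-3)·1.000) / (7) = 2.143
  v = (1 - (-3)·2.143) / (4) = 1.857

(2.143, 1.857)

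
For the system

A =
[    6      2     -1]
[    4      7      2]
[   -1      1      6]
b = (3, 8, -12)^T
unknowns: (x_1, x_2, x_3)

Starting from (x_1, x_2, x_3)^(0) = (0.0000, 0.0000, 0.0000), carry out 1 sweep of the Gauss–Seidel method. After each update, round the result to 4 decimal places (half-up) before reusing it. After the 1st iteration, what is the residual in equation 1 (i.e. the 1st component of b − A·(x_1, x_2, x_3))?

Iteration 1:
  x_1 = (3 - (2)·0.0000 - (-1)·0.0000) / (6) = 0.5000
  x_2 = (8 - (4)·0.5000 - (2)·0.0000) / (7) = 0.8571
  x_3 = (-12 - (-1)·0.5000 - (1)·0.8571) / (6) = -2.0595
Residual b − A·x = (-3.7737, 4.1193, -0.0001)

-3.7737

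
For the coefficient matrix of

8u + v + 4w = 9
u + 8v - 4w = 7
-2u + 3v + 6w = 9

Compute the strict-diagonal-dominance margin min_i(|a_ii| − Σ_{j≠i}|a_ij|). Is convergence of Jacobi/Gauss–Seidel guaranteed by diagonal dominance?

row 1: |8| − (1+4) = 3
row 2: |8| − (1+4) = 3
row 3: |6| − (2+3) = 1
minimum over rows = 1 → strictly diagonally dominant (convergence guaranteed)

1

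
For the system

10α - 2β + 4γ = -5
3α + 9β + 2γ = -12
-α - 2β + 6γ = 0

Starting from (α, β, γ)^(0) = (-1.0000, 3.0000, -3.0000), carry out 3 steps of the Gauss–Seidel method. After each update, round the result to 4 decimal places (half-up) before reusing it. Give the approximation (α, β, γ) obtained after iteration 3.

(-0.5280, -1.0529, -0.4390)

Iteration 1:
  α = (-5 - (-2)·3.0000 - (4)·-3.0000) / (10) = 1.3000
  β = (-12 - (3)·1.3000 - (2)·-3.0000) / (9) = -1.1000
  γ = (0 - (-1)·1.3000 - (-2)·-1.1000) / (6) = -0.1500
Iteration 2:
  α = (-5 - (-2)·-1.1000 - (4)·-0.1500) / (10) = -0.6600
  β = (-12 - (3)·-0.6600 - (2)·-0.1500) / (9) = -1.0800
  γ = (0 - (-1)·-0.6600 - (-2)·-1.0800) / (6) = -0.4700
Iteration 3:
  α = (-5 - (-2)·-1.0800 - (4)·-0.4700) / (10) = -0.5280
  β = (-12 - (3)·-0.5280 - (2)·-0.4700) / (9) = -1.0529
  γ = (0 - (-1)·-0.5280 - (-2)·-1.0529) / (6) = -0.4390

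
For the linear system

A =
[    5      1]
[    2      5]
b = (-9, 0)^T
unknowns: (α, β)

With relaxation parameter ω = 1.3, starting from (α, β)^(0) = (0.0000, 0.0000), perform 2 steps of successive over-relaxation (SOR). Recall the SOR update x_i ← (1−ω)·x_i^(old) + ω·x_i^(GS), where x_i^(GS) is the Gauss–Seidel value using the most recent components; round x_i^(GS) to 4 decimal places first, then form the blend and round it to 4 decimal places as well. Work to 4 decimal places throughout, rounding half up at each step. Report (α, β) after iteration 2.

(-1.9544, 0.6513)

Iteration 1:
  α: GS value = (-9 - (1)·0.0000) / (5) = -1.8000;  α ← (1−ω)·0.0000 + ω·-1.8000 = -2.3400
  β: GS value = (0 - (2)·-2.3400) / (5) = 0.9360;  β ← (1−ω)·0.0000 + ω·0.9360 = 1.2168
Iteration 2:
  α: GS value = (-9 - (1)·1.2168) / (5) = -2.0434;  α ← (1−ω)·-2.3400 + ω·-2.0434 = -1.9544
  β: GS value = (0 - (2)·-1.9544) / (5) = 0.7818;  β ← (1−ω)·1.2168 + ω·0.7818 = 0.6513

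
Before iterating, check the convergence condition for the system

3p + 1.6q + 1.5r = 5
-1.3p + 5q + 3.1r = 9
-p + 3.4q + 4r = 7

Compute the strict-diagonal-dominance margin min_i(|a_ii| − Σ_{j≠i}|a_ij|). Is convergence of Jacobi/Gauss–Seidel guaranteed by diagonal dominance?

-0.4

row 1: |3| − (1.6+1.5) = -0.1
row 2: |5| − (1.3+3.1) = 0.6
row 3: |4| − (1+3.4) = -0.4
minimum over rows = -0.4 → not strictly diagonally dominant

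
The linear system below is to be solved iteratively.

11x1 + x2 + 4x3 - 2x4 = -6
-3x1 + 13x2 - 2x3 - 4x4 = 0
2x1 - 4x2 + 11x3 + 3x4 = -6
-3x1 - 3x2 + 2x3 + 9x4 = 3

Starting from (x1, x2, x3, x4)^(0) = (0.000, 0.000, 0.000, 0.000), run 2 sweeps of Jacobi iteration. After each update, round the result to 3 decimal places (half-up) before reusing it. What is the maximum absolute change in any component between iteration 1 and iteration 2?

0.258

Iteration 1:
  x1 = (-6 - (1)·0.000 - (4)·0.000 - (-2)·0.000) / (11) = -0.545
  x2 = (0 - (-3)·0.000 - (-2)·0.000 - (-4)·0.000) / (13) = 0.000
  x3 = (-6 - (2)·0.000 - (-4)·0.000 - (3)·0.000) / (11) = -0.545
  x4 = (3 - (-3)·0.000 - (-3)·0.000 - (2)·0.000) / (9) = 0.333
Iteration 2:
  x1 = (-6 - (1)·0.000 - (4)·-0.545 - (-2)·0.333) / (11) = -0.287
  x2 = (0 - (-3)·-0.545 - (-2)·-0.545 - (-4)·0.333) / (13) = -0.107
  x3 = (-6 - (2)·-0.545 - (-4)·0.000 - (3)·0.333) / (11) = -0.537
  x4 = (3 - (-3)·-0.545 - (-3)·0.000 - (2)·-0.545) / (9) = 0.273
Change: (0.258, -0.107, 0.008, -0.060) → max |·| = 0.258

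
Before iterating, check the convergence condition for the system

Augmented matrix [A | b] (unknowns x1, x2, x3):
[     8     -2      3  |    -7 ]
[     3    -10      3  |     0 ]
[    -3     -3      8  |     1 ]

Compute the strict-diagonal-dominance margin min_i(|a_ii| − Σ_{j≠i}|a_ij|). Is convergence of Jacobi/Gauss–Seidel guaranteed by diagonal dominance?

row 1: |8| − (2+3) = 3
row 2: |-10| − (3+3) = 4
row 3: |8| − (3+3) = 2
minimum over rows = 2 → strictly diagonally dominant (convergence guaranteed)

2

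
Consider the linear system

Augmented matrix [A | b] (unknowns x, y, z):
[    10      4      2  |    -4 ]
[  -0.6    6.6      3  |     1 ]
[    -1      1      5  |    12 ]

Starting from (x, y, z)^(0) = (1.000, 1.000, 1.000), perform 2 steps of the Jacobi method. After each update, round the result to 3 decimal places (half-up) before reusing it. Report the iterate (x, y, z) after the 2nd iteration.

Iteration 1:
  x = (-4 - (4)·1.000 - (2)·1.000) / (10) = -1.000
  y = (1 - (-0.6)·1.000 - (3)·1.000) / (6.6) = -0.212
  z = (12 - (-1)·1.000 - (1)·1.000) / (5) = 2.400
Iteration 2:
  x = (-4 - (4)·-0.212 - (2)·2.400) / (10) = -0.795
  y = (1 - (-0.6)·-1.000 - (3)·2.400) / (6.6) = -1.030
  z = (12 - (-1)·-1.000 - (1)·-0.212) / (5) = 2.242

(-0.795, -1.030, 2.242)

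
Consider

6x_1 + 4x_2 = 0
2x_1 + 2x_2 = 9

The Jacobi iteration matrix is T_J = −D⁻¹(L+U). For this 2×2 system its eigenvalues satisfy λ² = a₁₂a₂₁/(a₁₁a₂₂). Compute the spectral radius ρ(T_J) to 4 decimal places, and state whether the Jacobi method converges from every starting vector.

0.8165

a₁₂a₂₁/(a₁₁a₂₂) = (4)·(2) / ((6)·(2)) = 0.666667
ρ = √|0.666667| = √0.666667 = 0.8165
ρ < 1, so Jacobi converges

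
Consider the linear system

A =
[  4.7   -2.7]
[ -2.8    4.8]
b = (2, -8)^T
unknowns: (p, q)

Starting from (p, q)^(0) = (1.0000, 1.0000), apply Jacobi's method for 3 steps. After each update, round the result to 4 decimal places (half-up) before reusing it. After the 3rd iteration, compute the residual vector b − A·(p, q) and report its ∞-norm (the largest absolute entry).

Iteration 1:
  p = (2 - (-2.7)·1.0000) / (4.7) = 1.0000
  q = (-8 - (-2.8)·1.0000) / (4.8) = -1.0833
Iteration 2:
  p = (2 - (-2.7)·-1.0833) / (4.7) = -0.1968
  q = (-8 - (-2.8)·1.0000) / (4.8) = -1.0833
Iteration 3:
  p = (2 - (-2.7)·-1.0833) / (4.7) = -0.1968
  q = (-8 - (-2.8)·-0.1968) / (4.8) = -1.7815
Residual b − A·x = (-1.8851, 0.0002); ∞-norm = 1.8851

1.8851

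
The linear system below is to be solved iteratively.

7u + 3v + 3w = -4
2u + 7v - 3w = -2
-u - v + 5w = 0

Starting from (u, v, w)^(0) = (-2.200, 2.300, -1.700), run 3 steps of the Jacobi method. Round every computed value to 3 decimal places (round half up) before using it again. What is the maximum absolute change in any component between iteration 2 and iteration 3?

0.231

Iteration 1:
  u = (-4 - (3)·2.300 - (3)·-1.700) / (7) = -0.829
  v = (-2 - (2)·-2.200 - (-3)·-1.700) / (7) = -0.386
  w = (0 - (-1)·-2.200 - (-1)·2.300) / (5) = 0.020
Iteration 2:
  u = (-4 - (3)·-0.386 - (3)·0.020) / (7) = -0.415
  v = (-2 - (2)·-0.829 - (-3)·0.020) / (7) = -0.040
  w = (0 - (-1)·-0.829 - (-1)·-0.386) / (5) = -0.243
Iteration 3:
  u = (-4 - (3)·-0.040 - (3)·-0.243) / (7) = -0.450
  v = (-2 - (2)·-0.415 - (-3)·-0.243) / (7) = -0.271
  w = (0 - (-1)·-0.415 - (-1)·-0.040) / (5) = -0.091
Change: (-0.035, -0.231, 0.152) → max |·| = 0.231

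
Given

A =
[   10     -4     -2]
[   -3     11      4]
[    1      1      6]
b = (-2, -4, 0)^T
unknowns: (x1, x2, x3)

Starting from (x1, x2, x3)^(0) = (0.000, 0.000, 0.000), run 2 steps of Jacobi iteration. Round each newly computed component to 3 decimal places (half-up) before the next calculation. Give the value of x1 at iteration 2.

Iteration 1:
  x1 = (-2 - (-4)·0.000 - (-2)·0.000) / (10) = -0.200
  x2 = (-4 - (-3)·0.000 - (4)·0.000) / (11) = -0.364
  x3 = (0 - (1)·0.000 - (1)·0.000) / (6) = 0.000
Iteration 2:
  x1 = (-2 - (-4)·-0.364 - (-2)·0.000) / (10) = -0.346
  x2 = (-4 - (-3)·-0.200 - (4)·0.000) / (11) = -0.418
  x3 = (0 - (1)·-0.200 - (1)·-0.364) / (6) = 0.094

-0.346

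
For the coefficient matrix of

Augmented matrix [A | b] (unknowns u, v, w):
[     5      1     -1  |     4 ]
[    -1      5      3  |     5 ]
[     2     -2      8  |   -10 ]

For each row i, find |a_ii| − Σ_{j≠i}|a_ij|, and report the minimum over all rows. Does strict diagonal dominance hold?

row 1: |5| − (1+1) = 3
row 2: |5| − (1+3) = 1
row 3: |8| − (2+2) = 4
minimum over rows = 1 → strictly diagonally dominant (convergence guaranteed)

1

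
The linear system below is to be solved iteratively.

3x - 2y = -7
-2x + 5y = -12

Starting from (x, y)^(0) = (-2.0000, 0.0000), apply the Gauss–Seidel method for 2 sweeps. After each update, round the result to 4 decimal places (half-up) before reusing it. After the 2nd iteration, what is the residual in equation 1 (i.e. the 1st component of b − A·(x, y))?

Iteration 1:
  x = (-7 - (-2)·0.0000) / (3) = -2.3333
  y = (-12 - (-2)·-2.3333) / (5) = -3.3333
Iteration 2:
  x = (-7 - (-2)·-3.3333) / (3) = -4.5555
  y = (-12 - (-2)·-4.5555) / (5) = -4.2222
Residual b − A·x = (-1.7779, 0.0000)

-1.7779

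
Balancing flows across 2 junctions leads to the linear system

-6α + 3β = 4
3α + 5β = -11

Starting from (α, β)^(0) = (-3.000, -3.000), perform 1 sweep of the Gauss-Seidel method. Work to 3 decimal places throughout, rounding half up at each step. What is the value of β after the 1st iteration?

Iteration 1:
  α = (4 - (3)·-3.000) / (-6) = -2.167
  β = (-11 - (3)·-2.167) / (5) = -0.900

-0.900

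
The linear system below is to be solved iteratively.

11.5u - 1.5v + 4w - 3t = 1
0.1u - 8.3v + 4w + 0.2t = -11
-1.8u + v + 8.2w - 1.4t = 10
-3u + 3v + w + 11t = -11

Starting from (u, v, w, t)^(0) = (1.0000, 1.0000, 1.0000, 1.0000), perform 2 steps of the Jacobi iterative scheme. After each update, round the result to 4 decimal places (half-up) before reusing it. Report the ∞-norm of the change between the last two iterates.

0.6507

Iteration 1:
  u = (1 - (-1.5)·1.0000 - (4)·1.0000 - (-3)·1.0000) / (11.5) = 0.1304
  v = (-11 - (0.1)·1.0000 - (4)·1.0000 - (0.2)·1.0000) / (-8.3) = 1.8434
  w = (10 - (-1.8)·1.0000 - (1)·1.0000 - (-1.4)·1.0000) / (8.2) = 1.4878
  t = (-11 - (-3)·1.0000 - (3)·1.0000 - (1)·1.0000) / (11) = -1.0909
Iteration 2:
  u = (1 - (-1.5)·1.8434 - (4)·1.4878 - (-3)·-1.0909) / (11.5) = -0.4747
  v = (-11 - (0.1)·0.1304 - (4)·1.4878 - (0.2)·-1.0909) / (-8.3) = 2.0176
  w = (10 - (-1.8)·0.1304 - (1)·1.8434 - (-1.4)·-1.0909) / (8.2) = 0.8371
  t = (-11 - (-3)·0.1304 - (3)·1.8434 - (1)·1.4878) / (11) = -1.6024
Change: (-0.6051, 0.1742, -0.6507, -0.5115) → max |·| = 0.6507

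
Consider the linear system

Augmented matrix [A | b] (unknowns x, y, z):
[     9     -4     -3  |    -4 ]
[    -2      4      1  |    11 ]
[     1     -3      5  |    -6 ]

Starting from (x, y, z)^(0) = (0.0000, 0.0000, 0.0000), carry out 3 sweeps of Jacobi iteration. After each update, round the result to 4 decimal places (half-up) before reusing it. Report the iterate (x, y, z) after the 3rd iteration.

Iteration 1:
  x = (-4 - (-4)·0.0000 - (-3)·0.0000) / (9) = -0.4444
  y = (11 - (-2)·0.0000 - (1)·0.0000) / (4) = 2.7500
  z = (-6 - (1)·0.0000 - (-3)·0.0000) / (5) = -1.2000
Iteration 2:
  x = (-4 - (-4)·2.7500 - (-3)·-1.2000) / (9) = 0.3778
  y = (11 - (-2)·-0.4444 - (1)·-1.2000) / (4) = 2.8278
  z = (-6 - (1)·-0.4444 - (-3)·2.7500) / (5) = 0.5389
Iteration 3:
  x = (-4 - (-4)·2.8278 - (-3)·0.5389) / (9) = 0.9920
  y = (11 - (-2)·0.3778 - (1)·0.5389) / (4) = 2.8042
  z = (-6 - (1)·0.3778 - (-3)·2.8278) / (5) = 0.4211

(0.9920, 2.8042, 0.4211)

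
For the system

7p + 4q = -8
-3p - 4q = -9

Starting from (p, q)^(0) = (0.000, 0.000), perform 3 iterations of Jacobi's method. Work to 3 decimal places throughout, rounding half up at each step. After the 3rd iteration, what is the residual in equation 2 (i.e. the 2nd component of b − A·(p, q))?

Iteration 1:
  p = (-8 - (4)·0.000) / (7) = -1.143
  q = (-9 - (-3)·0.000) / (-4) = 2.250
Iteration 2:
  p = (-8 - (4)·2.250) / (7) = -2.429
  q = (-9 - (-3)·-1.143) / (-4) = 3.107
Iteration 3:
  p = (-8 - (4)·3.107) / (7) = -2.918
  q = (-9 - (-3)·-2.429) / (-4) = 4.072
Residual b − A·x = (-3.862, -1.466)

-1.466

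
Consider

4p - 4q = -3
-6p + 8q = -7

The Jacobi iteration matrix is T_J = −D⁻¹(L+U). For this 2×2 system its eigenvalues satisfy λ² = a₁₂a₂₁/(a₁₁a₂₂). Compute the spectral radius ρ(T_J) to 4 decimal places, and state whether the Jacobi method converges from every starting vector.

a₁₂a₂₁/(a₁₁a₂₂) = (-4)·(-6) / ((4)·(8)) = 0.750000
ρ = √|0.750000| = √0.750000 = 0.8660
ρ < 1, so Jacobi converges

0.8660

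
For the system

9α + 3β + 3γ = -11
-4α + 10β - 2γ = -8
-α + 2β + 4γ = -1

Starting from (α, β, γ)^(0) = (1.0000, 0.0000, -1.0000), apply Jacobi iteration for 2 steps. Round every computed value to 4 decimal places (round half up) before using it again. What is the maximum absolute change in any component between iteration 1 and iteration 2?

Iteration 1:
  α = (-11 - (3)·0.0000 - (3)·-1.0000) / (9) = -0.8889
  β = (-8 - (-4)·1.0000 - (-2)·-1.0000) / (10) = -0.6000
  γ = (-1 - (-1)·1.0000 - (2)·0.0000) / (4) = 0.0000
Iteration 2:
  α = (-11 - (3)·-0.6000 - (3)·0.0000) / (9) = -1.0222
  β = (-8 - (-4)·-0.8889 - (-2)·0.0000) / (10) = -1.1556
  γ = (-1 - (-1)·-0.8889 - (2)·-0.6000) / (4) = -0.1722
Change: (-0.1333, -0.5556, -0.1722) → max |·| = 0.5556

0.5556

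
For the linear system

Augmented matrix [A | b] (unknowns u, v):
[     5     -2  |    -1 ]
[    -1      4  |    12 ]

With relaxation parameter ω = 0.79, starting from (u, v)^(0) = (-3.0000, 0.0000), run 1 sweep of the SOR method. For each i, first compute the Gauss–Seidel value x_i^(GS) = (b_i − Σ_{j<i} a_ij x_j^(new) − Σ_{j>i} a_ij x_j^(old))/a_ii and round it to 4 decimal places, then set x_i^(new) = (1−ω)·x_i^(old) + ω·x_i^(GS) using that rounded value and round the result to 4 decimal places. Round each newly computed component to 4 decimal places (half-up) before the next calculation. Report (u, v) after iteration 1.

(-0.7880, 2.2144)

Iteration 1:
  u: GS value = (-1 - (-2)·0.0000) / (5) = -0.2000;  u ← (1−ω)·-3.0000 + ω·-0.2000 = -0.7880
  v: GS value = (12 - (-1)·-0.7880) / (4) = 2.8030;  v ← (1−ω)·0.0000 + ω·2.8030 = 2.2144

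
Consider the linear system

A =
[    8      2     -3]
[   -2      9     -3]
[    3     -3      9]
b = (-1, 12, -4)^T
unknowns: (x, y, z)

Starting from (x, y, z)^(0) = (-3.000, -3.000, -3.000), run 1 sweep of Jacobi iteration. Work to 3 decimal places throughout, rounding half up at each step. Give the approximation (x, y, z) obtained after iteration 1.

(-0.500, -0.333, -0.444)

Iteration 1:
  x = (-1 - (2)·-3.000 - (-3)·-3.000) / (8) = -0.500
  y = (12 - (-2)·-3.000 - (-3)·-3.000) / (9) = -0.333
  z = (-4 - (3)·-3.000 - (-3)·-3.000) / (9) = -0.444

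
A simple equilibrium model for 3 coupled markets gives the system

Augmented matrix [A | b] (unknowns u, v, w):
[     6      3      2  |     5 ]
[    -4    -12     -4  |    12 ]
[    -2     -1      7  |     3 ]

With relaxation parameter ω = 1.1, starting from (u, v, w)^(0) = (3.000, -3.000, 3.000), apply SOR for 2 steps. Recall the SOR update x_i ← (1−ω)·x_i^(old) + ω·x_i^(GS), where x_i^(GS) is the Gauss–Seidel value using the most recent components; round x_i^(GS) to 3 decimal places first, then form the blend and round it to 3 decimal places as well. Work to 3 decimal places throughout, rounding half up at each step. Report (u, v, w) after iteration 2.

(2.017, -1.670, 0.825)

Iteration 1:
  u: GS value = (5 - (3)·-3.000 - (2)·3.000) / (6) = 1.333;  u ← (1−ω)·3.000 + ω·1.333 = 1.166
  v: GS value = (12 - (-4)·1.166 - (-4)·3.000) / (-12) = -2.389;  v ← (1−ω)·-3.000 + ω·-2.389 = -2.328
  w: GS value = (3 - (-2)·1.166 - (-1)·-2.328) / (7) = 0.429;  w ← (1−ω)·3.000 + ω·0.429 = 0.172
Iteration 2:
  u: GS value = (5 - (3)·-2.328 - (2)·0.172) / (6) = 1.940;  u ← (1−ω)·1.166 + ω·1.940 = 2.017
  v: GS value = (12 - (-4)·2.017 - (-4)·0.172) / (-12) = -1.730;  v ← (1−ω)·-2.328 + ω·-1.730 = -1.670
  w: GS value = (3 - (-2)·2.017 - (-1)·-1.670) / (7) = 0.766;  w ← (1−ω)·0.172 + ω·0.766 = 0.825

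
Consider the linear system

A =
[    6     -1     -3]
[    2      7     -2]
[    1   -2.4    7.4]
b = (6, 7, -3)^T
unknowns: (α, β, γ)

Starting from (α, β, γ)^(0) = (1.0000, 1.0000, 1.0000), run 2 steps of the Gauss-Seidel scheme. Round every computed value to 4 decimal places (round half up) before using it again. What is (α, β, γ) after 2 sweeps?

(0.9509, 0.6231, -0.3318)

Iteration 1:
  α = (6 - (-1)·1.0000 - (-3)·1.0000) / (6) = 1.6667
  β = (7 - (2)·1.6667 - (-2)·1.0000) / (7) = 0.8095
  γ = (-3 - (1)·1.6667 - (-2.4)·0.8095) / (7.4) = -0.3681
Iteration 2:
  α = (6 - (-1)·0.8095 - (-3)·-0.3681) / (6) = 0.9509
  β = (7 - (2)·0.9509 - (-2)·-0.3681) / (7) = 0.6231
  γ = (-3 - (1)·0.9509 - (-2.4)·0.6231) / (7.4) = -0.3318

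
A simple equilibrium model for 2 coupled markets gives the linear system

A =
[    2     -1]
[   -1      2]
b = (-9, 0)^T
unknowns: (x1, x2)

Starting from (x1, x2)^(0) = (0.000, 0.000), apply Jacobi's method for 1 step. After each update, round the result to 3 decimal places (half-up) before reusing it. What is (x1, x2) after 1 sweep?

Iteration 1:
  x1 = (-9 - (-1)·0.000) / (2) = -4.500
  x2 = (0 - (-1)·0.000) / (2) = 0.000

(-4.500, 0.000)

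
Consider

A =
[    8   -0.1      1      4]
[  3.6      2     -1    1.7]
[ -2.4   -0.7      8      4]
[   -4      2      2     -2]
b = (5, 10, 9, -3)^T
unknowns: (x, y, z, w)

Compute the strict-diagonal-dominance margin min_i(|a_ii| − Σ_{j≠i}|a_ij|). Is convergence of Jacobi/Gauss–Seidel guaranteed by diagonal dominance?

-6

row 1: |8| − (0.1+1+4) = 2.9
row 2: |2| − (3.6+1+1.7) = -4.3
row 3: |8| − (2.4+0.7+4) = 0.9
row 4: |-2| − (4+2+2) = -6
minimum over rows = -6 → not strictly diagonally dominant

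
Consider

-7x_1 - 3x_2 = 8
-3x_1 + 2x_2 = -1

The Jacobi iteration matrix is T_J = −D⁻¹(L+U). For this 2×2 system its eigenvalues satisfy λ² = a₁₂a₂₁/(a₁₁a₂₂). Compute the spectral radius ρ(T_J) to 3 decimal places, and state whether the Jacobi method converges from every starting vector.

a₁₂a₂₁/(a₁₁a₂₂) = (-3)·(-3) / ((-7)·(2)) = -0.642857
ρ = √|-0.642857| = √0.642857 = 0.802
ρ < 1, so Jacobi converges

0.802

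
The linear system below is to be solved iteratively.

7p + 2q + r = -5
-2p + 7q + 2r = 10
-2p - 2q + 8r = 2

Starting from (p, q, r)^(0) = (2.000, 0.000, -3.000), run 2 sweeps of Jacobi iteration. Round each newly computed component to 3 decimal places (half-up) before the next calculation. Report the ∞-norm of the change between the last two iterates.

Iteration 1:
  p = (-5 - (2)·0.000 - (1)·-3.000) / (7) = -0.286
  q = (10 - (-2)·2.000 - (2)·-3.000) / (7) = 2.857
  r = (2 - (-2)·2.000 - (-2)·0.000) / (8) = 0.750
Iteration 2:
  p = (-5 - (2)·2.857 - (1)·0.750) / (7) = -1.638
  q = (10 - (-2)·-0.286 - (2)·0.750) / (7) = 1.133
  r = (2 - (-2)·-0.286 - (-2)·2.857) / (8) = 0.893
Change: (-1.352, -1.724, 0.143) → max |·| = 1.724

1.724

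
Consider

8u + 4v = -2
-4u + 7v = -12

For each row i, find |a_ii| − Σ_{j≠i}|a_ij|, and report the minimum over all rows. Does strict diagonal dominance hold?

3

row 1: |8| − (4) = 4
row 2: |7| − (4) = 3
minimum over rows = 3 → strictly diagonally dominant (convergence guaranteed)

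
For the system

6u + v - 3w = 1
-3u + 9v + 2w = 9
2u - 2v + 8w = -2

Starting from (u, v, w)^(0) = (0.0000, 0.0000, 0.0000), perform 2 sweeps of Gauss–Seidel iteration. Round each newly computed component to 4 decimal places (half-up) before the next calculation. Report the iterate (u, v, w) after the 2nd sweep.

Iteration 1:
  u = (1 - (1)·0.0000 - (-3)·0.0000) / (6) = 0.1667
  v = (9 - (-3)·0.1667 - (2)·0.0000) / (9) = 1.0556
  w = (-2 - (2)·0.1667 - (-2)·1.0556) / (8) = -0.0278
Iteration 2:
  u = (1 - (1)·1.0556 - (-3)·-0.0278) / (6) = -0.0232
  v = (9 - (-3)·-0.0232 - (2)·-0.0278) / (9) = 0.9984
  w = (-2 - (2)·-0.0232 - (-2)·0.9984) / (8) = 0.0054

(-0.0232, 0.9984, 0.0054)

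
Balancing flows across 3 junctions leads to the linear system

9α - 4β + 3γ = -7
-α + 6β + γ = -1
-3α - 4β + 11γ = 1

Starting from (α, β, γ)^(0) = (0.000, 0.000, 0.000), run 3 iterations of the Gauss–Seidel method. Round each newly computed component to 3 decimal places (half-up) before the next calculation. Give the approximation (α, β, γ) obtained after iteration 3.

Iteration 1:
  α = (-7 - (-4)·0.000 - (3)·0.000) / (9) = -0.778
  β = (-1 - (-1)·-0.778 - (1)·0.000) / (6) = -0.296
  γ = (1 - (-3)·-0.778 - (-4)·-0.296) / (11) = -0.229
Iteration 2:
  α = (-7 - (-4)·-0.296 - (3)·-0.229) / (9) = -0.833
  β = (-1 - (-1)·-0.833 - (1)·-0.229) / (6) = -0.267
  γ = (1 - (-3)·-0.833 - (-4)·-0.267) / (11) = -0.233
Iteration 3:
  α = (-7 - (-4)·-0.267 - (3)·-0.233) / (9) = -0.819
  β = (-1 - (-1)·-0.819 - (1)·-0.233) / (6) = -0.264
  γ = (1 - (-3)·-0.819 - (-4)·-0.264) / (11) = -0.228

(-0.819, -0.264, -0.228)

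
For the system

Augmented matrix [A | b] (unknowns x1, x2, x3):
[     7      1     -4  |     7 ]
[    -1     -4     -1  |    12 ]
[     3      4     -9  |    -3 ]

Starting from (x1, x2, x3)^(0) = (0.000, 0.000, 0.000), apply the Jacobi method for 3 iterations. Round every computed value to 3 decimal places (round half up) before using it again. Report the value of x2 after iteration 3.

-3.238

Iteration 1:
  x1 = (7 - (1)·0.000 - (-4)·0.000) / (7) = 1.000
  x2 = (12 - (-1)·0.000 - (-1)·0.000) / (-4) = -3.000
  x3 = (-3 - (3)·0.000 - (4)·0.000) / (-9) = 0.333
Iteration 2:
  x1 = (7 - (1)·-3.000 - (-4)·0.333) / (7) = 1.619
  x2 = (12 - (-1)·1.000 - (-1)·0.333) / (-4) = -3.333
  x3 = (-3 - (3)·1.000 - (4)·-3.000) / (-9) = -0.667
Iteration 3:
  x1 = (7 - (1)·-3.333 - (-4)·-0.667) / (7) = 1.095
  x2 = (12 - (-1)·1.619 - (-1)·-0.667) / (-4) = -3.238
  x3 = (-3 - (3)·1.619 - (4)·-3.333) / (-9) = -0.608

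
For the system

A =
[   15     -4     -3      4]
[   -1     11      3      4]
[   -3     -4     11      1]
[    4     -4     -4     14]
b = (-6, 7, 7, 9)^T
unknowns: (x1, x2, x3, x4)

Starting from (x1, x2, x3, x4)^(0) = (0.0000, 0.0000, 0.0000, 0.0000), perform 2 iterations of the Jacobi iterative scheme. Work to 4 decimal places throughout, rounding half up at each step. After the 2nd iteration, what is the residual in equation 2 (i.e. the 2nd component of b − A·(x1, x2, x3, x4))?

Iteration 1:
  x1 = (-6 - (-4)·0.0000 - (-3)·0.0000 - (4)·0.0000) / (15) = -0.4000
  x2 = (7 - (-1)·0.0000 - (3)·0.0000 - (4)·0.0000) / (11) = 0.6364
  x3 = (7 - (-3)·0.0000 - (-4)·0.0000 - (1)·0.0000) / (11) = 0.6364
  x4 = (9 - (4)·0.0000 - (-4)·0.0000 - (-4)·0.0000) / (14) = 0.6429
Iteration 2:
  x1 = (-6 - (-4)·0.6364 - (-3)·0.6364 - (4)·0.6429) / (15) = -0.2745
  x2 = (7 - (-1)·-0.4000 - (3)·0.6364 - (4)·0.6429) / (11) = 0.1927
  x3 = (7 - (-3)·-0.4000 - (-4)·0.6364 - (1)·0.6429) / (11) = 0.7002
  x4 = (9 - (4)·-0.4000 - (-4)·0.6364 - (-4)·0.6364) / (14) = 1.1208
Residual b − A·x = (-3.4943, -1.9780, -1.8757, -2.0216)

-1.9780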